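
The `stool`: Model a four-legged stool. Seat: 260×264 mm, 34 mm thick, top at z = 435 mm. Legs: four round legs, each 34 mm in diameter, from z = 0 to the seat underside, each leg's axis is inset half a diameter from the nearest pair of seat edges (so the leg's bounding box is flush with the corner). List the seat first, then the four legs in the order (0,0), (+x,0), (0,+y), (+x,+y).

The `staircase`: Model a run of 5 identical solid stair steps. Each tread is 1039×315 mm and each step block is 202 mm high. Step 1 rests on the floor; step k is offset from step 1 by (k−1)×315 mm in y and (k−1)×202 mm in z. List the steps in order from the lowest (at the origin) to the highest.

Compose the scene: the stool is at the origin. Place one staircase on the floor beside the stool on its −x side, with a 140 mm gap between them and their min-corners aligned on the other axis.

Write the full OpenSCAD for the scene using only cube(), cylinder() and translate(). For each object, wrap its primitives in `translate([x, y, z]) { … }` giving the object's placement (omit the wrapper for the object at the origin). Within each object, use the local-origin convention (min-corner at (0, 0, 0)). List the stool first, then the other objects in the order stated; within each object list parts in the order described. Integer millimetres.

translate([0, 0, 401]) cube([260, 264, 34]);
translate([17, 17, 0]) cylinder(h = 401, r = 17);
translate([243, 17, 0]) cylinder(h = 401, r = 17);
translate([17, 247, 0]) cylinder(h = 401, r = 17);
translate([243, 247, 0]) cylinder(h = 401, r = 17);
translate([-1179, 0, 0]) {
  cube([1039, 315, 202]);
  translate([0, 315, 202]) cube([1039, 315, 202]);
  translate([0, 630, 404]) cube([1039, 315, 202]);
  translate([0, 945, 606]) cube([1039, 315, 202]);
  translate([0, 1260, 808]) cube([1039, 315, 202]);
}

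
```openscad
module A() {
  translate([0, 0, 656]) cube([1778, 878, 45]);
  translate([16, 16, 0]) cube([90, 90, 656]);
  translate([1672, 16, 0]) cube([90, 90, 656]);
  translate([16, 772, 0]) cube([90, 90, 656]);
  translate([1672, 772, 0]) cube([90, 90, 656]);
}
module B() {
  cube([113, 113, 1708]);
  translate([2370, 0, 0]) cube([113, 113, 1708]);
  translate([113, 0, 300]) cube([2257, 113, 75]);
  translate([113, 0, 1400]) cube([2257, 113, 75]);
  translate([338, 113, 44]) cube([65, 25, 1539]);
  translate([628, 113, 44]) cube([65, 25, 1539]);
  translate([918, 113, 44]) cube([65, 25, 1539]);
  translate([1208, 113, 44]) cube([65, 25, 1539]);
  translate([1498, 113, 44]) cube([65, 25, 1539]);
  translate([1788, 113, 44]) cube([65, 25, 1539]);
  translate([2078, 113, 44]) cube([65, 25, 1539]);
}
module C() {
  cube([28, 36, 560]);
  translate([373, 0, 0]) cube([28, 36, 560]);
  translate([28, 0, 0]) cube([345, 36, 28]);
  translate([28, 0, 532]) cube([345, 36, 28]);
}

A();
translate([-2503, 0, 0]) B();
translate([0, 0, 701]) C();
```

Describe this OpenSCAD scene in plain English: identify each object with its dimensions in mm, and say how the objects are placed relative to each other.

A is a table: top 1778 mm (x) × 878 mm (y), 45 mm thick, upper face at z = 701 mm, on four 90×90 mm square legs, each inset 16 mm from the nearest pair of top edges, running from z = 0 to the bottom of the top.

B is a fence section. Two 113×113 mm posts, 1708 mm tall, stand on the floor with a clear span of 2257 mm between their inner faces. Two horizontal rails of 113×75 mm section span the gap between the posts with their undersides at z = 300 mm and z = 1400 mm, flush with the posts' −y face. 7 pickets, each 65 mm wide, 25 mm thick and 1539 mm tall, are fixed to the +y face of the rails with their bottoms at z = 44 mm, evenly spaced across the span with equal gaps (rounded down to the nearest mm) at the −x end and between each pair — any rounding remainder accumulates at the +x end.

C is a picture frame with a 345×504 mm rectangular opening (x by z) and a uniform 28 mm border on every side. Frame depth is 36 mm along y. It is built from two vertical stiles running the full outside height and two horizontal rails spanning the gap between the stiles.

The fence section is on the floor beside the table on its −x side. The picture frame is on top of the table.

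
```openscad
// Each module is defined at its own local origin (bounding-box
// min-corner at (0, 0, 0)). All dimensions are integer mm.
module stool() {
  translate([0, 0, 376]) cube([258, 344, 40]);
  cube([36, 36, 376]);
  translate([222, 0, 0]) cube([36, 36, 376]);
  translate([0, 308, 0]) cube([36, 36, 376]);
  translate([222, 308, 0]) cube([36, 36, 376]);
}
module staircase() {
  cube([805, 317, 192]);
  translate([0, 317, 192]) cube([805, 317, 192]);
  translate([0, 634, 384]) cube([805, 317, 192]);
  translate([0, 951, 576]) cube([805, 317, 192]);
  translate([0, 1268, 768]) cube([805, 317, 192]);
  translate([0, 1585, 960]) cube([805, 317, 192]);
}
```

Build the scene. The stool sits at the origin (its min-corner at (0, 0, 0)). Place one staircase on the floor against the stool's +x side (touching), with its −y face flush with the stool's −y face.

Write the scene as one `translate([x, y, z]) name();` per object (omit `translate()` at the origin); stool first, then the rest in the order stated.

stool();
translate([258, 0, 0]) staircase();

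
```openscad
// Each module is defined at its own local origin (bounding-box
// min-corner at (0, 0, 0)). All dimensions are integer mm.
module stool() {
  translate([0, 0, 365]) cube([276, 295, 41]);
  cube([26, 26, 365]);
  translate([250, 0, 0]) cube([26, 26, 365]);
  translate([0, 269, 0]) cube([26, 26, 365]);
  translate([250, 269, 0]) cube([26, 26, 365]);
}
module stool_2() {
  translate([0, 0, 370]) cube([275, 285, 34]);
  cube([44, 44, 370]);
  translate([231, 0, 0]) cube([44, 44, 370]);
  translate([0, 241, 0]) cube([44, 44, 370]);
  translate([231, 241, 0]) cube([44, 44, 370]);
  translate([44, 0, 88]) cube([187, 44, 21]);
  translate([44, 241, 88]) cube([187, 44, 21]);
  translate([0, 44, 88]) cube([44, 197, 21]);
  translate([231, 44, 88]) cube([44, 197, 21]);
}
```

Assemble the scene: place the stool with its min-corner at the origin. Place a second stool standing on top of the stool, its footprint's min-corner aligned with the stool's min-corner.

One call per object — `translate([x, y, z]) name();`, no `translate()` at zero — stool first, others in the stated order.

stool();
translate([0, 0, 406]) stool_2();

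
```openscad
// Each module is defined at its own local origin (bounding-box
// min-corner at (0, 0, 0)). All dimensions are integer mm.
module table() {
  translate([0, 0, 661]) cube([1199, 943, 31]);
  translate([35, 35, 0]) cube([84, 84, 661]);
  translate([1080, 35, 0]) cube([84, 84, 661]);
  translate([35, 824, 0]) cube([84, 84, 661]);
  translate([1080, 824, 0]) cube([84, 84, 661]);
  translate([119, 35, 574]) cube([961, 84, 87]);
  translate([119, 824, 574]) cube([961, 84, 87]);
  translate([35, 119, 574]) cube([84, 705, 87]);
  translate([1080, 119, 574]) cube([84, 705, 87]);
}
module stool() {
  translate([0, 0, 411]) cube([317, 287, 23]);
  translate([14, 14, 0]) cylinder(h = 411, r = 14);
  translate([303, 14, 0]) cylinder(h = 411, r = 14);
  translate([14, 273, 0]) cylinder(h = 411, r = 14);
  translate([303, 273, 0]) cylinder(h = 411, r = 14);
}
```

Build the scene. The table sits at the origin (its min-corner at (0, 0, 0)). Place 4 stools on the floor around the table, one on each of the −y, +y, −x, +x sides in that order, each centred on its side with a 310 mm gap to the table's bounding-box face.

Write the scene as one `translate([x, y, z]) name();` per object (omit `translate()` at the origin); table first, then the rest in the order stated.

table();
translate([441, -597, 0]) stool();
translate([441, 1253, 0]) stool();
translate([-627, 328, 0]) stool();
translate([1509, 328, 0]) stool();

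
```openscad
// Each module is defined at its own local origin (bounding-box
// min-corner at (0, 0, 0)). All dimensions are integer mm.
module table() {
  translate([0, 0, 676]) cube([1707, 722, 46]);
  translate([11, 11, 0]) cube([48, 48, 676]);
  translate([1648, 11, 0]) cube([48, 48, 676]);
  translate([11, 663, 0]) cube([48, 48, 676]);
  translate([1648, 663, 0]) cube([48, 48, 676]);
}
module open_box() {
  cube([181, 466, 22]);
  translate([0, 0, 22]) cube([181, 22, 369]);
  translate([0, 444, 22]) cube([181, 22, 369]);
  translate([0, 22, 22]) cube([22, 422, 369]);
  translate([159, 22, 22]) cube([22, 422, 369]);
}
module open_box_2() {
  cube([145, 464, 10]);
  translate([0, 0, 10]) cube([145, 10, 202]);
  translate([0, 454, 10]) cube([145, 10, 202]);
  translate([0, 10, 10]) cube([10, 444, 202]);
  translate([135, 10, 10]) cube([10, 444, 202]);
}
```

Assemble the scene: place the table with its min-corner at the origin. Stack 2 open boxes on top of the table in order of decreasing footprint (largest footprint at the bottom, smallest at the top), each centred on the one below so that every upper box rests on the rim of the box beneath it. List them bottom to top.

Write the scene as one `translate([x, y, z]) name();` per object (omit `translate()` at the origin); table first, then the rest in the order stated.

table();
translate([763, 128, 722]) open_box();
translate([781, 129, 1113]) open_box_2();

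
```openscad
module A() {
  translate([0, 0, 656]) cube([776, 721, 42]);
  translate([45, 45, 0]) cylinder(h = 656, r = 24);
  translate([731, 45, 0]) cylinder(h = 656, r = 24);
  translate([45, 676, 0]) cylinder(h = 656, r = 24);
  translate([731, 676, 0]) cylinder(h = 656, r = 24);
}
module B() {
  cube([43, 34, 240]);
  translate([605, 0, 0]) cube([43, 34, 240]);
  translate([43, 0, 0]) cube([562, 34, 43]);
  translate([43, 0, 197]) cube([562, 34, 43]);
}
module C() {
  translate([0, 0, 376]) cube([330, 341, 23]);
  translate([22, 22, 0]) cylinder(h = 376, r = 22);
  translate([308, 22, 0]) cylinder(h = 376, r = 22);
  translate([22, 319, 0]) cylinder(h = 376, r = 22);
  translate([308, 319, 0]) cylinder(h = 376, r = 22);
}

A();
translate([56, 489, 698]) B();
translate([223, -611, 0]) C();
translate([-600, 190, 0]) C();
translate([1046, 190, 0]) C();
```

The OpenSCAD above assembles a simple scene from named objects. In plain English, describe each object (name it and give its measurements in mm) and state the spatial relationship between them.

A is a table with a 776×721 mm rectangular top, 42 mm thick, top surface at z = 698 mm, supported by four round legs of 48 mm diameter, each leg's bounding box inset 21 mm from the nearest pair of top edges, running from the floor.

B is a rectangular picture frame lying in the x–z plane (depth along y). The opening is 562 mm wide (x) by 154 mm tall (z), surrounded by a border 43 mm wide on all four sides. The frame is 34 mm deep and is made of two full-height vertical stiles with two horizontal rails fitted between them.

C is a four-legged stool. The seat is 330×341 mm, 23 mm thick, top at z = 399 mm. It stands on four round legs, each 44 mm in diameter, from z = 0 to the seat underside, each leg's axis is inset half a diameter from the nearest pair of seat edges (so the leg's bounding box is flush with the corner).

The picture frame is on top of the table. Three stools sit around the table at the −y, −x, +x sides.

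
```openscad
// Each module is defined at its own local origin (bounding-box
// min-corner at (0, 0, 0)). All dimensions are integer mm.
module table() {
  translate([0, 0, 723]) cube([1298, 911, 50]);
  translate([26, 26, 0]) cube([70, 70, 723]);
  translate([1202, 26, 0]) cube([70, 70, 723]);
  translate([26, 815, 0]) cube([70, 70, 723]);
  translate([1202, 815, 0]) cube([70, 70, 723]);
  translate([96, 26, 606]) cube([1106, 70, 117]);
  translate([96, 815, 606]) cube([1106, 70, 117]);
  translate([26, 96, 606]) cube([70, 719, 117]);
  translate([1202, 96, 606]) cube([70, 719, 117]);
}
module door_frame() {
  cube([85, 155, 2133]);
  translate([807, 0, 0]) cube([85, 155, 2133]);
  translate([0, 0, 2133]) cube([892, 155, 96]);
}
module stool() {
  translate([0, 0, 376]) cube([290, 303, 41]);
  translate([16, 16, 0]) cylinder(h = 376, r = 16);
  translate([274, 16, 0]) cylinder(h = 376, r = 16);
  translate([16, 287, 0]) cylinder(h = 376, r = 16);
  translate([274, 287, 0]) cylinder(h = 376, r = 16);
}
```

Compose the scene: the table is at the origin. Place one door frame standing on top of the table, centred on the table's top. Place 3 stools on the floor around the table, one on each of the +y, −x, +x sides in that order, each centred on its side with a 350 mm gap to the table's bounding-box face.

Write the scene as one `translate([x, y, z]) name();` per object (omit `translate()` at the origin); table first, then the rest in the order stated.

table();
translate([203, 378, 773]) door_frame();
translate([504, 1261, 0]) stool();
translate([-640, 304, 0]) stool();
translate([1648, 304, 0]) stool();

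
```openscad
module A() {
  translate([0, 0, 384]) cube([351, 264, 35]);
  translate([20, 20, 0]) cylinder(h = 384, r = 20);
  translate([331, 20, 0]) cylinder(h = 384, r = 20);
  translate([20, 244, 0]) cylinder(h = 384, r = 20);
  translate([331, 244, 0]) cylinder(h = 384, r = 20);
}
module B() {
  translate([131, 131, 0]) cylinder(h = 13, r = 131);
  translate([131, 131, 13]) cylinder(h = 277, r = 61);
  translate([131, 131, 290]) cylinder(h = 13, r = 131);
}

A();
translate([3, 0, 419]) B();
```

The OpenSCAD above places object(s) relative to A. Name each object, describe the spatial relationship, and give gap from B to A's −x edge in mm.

A is a stool. B is a spool. The spool is on top of the stool. The gap from the spool to the stool's −x edge is 3 mm.

The spool's min-x is at 3; the stool's min-x is 0; gap = 3 mm.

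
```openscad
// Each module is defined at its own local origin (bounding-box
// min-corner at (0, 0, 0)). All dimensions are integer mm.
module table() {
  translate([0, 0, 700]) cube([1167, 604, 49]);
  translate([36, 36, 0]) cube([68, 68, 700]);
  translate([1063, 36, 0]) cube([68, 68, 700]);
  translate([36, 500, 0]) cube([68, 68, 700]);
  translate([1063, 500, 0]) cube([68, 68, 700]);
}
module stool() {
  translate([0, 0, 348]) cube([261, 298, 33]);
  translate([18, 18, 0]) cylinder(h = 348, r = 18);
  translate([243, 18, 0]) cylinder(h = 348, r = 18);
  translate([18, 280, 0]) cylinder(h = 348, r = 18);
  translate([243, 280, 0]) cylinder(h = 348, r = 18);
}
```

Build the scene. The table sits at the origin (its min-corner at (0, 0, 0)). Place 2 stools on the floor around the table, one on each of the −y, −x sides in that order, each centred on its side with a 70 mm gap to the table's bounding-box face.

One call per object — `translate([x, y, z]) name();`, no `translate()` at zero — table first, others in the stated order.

table();
translate([453, -368, 0]) stool();
translate([-331, 153, 0]) stool();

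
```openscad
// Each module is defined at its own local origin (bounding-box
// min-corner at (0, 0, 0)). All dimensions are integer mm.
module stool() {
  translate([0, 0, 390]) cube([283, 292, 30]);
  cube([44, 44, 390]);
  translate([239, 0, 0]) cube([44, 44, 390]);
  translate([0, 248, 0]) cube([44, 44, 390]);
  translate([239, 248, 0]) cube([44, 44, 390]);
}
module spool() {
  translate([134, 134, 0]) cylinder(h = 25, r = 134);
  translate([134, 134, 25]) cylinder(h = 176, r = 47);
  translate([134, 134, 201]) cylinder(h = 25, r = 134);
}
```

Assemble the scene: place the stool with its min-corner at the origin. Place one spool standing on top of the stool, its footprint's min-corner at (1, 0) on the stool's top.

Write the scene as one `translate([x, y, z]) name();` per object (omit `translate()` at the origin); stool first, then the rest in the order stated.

stool();
translate([1, 0, 420]) spool();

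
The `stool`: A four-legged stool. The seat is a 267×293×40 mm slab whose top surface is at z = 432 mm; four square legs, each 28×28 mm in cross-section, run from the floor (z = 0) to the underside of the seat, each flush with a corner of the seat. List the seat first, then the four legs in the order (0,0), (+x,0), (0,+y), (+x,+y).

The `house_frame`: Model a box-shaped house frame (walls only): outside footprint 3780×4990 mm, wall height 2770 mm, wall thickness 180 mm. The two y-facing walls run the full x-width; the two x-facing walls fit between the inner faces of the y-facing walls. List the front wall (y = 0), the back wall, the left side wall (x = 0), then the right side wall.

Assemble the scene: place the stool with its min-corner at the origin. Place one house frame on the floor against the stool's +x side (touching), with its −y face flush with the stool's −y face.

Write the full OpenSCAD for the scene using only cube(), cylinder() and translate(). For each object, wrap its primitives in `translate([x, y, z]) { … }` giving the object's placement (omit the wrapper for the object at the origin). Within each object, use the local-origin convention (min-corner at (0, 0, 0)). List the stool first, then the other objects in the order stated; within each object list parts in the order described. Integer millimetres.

translate([0, 0, 392]) cube([267, 293, 40]);
cube([28, 28, 392]);
translate([239, 0, 0]) cube([28, 28, 392]);
translate([0, 265, 0]) cube([28, 28, 392]);
translate([239, 265, 0]) cube([28, 28, 392]);
translate([267, 0, 0]) {
  cube([3780, 180, 2770]);
  translate([0, 4810, 0]) cube([3780, 180, 2770]);
  translate([0, 180, 0]) cube([180, 4630, 2770]);
  translate([3600, 180, 0]) cube([180, 4630, 2770]);
}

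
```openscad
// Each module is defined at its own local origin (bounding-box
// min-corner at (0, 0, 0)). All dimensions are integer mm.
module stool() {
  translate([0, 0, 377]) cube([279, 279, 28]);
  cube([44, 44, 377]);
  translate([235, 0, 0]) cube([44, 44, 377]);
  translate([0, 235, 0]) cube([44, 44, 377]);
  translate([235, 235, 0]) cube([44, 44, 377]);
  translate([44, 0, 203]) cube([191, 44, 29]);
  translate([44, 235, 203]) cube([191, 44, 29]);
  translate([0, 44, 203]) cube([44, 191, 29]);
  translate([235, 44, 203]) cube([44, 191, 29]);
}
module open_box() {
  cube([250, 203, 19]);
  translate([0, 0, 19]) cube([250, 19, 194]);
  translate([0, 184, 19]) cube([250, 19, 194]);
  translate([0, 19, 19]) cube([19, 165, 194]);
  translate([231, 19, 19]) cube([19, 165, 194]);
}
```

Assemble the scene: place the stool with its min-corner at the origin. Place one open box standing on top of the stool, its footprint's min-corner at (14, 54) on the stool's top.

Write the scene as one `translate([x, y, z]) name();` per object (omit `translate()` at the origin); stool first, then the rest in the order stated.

stool();
translate([14, 54, 405]) open_box();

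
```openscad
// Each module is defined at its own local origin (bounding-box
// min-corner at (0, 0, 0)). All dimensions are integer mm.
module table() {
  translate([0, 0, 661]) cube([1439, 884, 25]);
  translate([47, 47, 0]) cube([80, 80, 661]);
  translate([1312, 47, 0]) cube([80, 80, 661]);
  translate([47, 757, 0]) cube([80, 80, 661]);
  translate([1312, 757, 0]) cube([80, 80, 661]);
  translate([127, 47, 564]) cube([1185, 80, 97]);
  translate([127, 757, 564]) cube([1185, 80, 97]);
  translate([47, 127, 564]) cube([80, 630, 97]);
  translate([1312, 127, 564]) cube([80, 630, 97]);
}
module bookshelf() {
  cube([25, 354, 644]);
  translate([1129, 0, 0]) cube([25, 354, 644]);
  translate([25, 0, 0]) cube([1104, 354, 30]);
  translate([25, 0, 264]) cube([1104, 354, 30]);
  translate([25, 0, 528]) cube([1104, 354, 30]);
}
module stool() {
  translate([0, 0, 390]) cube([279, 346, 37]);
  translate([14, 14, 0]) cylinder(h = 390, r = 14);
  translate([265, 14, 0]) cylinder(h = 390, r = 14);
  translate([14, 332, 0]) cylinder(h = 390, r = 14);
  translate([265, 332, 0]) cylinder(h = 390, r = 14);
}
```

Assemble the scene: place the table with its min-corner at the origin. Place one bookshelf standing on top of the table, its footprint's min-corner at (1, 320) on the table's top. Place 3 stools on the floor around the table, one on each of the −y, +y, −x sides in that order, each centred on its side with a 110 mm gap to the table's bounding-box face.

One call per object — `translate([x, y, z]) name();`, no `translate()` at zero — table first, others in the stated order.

table();
translate([1, 320, 686]) bookshelf();
translate([580, -456, 0]) stool();
translate([580, 994, 0]) stool();
translate([-389, 269, 0]) stool();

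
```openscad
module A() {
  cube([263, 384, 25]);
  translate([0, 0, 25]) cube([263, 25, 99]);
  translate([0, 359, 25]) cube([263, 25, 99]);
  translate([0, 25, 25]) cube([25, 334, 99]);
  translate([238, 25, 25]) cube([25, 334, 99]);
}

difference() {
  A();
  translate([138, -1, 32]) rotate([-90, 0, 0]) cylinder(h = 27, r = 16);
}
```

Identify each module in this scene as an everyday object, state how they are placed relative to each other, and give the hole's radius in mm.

The subtracted cylinder has r = 16 mm.

A is an open box. The open box has a circular hole through its front wall. The hole's radius is 16 mm.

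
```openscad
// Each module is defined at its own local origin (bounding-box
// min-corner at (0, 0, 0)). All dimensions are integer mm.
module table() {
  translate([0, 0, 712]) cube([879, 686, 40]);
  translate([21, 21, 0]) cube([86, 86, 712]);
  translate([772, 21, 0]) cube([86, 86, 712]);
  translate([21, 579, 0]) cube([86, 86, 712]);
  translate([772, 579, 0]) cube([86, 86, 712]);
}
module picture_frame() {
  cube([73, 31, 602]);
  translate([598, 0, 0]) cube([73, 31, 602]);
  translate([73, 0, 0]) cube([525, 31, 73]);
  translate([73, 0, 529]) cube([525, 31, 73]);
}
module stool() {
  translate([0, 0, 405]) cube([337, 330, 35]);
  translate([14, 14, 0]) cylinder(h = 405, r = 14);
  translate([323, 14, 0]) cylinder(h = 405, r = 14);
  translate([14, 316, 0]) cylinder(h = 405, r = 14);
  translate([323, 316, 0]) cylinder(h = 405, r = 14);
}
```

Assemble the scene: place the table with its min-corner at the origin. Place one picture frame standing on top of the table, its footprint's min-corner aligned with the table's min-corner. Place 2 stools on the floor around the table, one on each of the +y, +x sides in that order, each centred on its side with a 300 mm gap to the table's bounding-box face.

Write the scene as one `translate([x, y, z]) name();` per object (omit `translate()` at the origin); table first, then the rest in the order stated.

table();
translate([0, 0, 752]) picture_frame();
translate([271, 986, 0]) stool();
translate([1179, 178, 0]) stool();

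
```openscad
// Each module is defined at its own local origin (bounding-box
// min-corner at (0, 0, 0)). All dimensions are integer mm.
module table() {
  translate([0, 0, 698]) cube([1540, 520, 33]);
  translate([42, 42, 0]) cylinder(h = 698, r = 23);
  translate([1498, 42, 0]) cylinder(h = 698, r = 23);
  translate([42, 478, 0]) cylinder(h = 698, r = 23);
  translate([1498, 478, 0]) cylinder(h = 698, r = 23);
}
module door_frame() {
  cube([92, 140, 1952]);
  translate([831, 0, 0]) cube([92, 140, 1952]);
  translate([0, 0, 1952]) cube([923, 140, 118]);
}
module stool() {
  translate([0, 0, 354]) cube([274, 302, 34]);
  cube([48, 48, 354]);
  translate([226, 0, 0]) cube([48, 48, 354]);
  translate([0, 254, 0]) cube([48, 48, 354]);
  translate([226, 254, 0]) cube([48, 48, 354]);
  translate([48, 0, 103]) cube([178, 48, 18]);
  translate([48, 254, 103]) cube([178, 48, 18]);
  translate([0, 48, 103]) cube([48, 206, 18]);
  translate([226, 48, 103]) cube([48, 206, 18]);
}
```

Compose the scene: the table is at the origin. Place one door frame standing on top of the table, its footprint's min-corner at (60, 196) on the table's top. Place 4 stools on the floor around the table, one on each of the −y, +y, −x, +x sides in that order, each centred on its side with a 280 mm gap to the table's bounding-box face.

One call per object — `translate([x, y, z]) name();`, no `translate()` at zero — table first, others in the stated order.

table();
translate([60, 196, 731]) door_frame();
translate([633, -582, 0]) stool();
translate([633, 800, 0]) stool();
translate([-554, 109, 0]) stool();
translate([1820, 109, 0]) stool();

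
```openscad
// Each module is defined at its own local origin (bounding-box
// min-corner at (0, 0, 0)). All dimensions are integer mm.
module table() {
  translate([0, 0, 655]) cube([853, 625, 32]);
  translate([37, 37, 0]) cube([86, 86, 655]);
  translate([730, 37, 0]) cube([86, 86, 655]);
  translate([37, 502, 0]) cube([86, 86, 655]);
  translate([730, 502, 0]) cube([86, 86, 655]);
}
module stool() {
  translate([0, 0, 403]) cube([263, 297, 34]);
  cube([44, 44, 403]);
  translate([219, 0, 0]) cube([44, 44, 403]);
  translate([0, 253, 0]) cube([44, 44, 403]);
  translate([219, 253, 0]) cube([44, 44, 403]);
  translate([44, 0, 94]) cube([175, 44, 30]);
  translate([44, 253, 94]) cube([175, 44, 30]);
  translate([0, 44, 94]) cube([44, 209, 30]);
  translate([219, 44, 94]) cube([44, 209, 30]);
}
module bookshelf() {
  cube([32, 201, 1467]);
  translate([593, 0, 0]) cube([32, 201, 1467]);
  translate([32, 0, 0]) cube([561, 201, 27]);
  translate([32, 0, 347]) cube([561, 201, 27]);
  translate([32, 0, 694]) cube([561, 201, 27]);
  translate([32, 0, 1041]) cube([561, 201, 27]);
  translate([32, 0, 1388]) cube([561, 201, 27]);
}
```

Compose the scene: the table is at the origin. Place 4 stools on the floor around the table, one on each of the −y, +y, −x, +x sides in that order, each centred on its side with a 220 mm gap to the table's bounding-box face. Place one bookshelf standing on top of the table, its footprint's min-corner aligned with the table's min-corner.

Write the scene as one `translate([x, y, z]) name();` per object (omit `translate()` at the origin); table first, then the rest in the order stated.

table();
translate([295, -517, 0]) stool();
translate([295, 845, 0]) stool();
translate([-483, 164, 0]) stool();
translate([1073, 164, 0]) stool();
translate([0, 0, 687]) bookshelf();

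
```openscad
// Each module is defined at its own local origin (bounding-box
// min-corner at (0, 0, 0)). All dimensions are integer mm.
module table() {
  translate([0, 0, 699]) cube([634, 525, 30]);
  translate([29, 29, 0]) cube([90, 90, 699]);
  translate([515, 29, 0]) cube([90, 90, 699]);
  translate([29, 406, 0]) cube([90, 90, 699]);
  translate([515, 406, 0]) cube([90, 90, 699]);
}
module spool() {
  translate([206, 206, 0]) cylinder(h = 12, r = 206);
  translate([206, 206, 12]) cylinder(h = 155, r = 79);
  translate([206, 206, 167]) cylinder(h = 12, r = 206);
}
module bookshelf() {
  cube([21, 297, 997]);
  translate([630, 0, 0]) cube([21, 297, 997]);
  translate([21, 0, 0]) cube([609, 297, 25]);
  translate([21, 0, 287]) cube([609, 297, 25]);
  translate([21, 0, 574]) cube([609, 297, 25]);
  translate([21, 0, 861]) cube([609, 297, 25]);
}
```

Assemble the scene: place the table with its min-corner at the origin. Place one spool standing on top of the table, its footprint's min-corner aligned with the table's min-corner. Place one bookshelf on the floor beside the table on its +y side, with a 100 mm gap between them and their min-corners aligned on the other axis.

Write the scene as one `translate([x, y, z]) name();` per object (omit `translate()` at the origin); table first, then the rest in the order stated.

table();
translate([0, 0, 729]) spool();
translate([0, 625, 0]) bookshelf();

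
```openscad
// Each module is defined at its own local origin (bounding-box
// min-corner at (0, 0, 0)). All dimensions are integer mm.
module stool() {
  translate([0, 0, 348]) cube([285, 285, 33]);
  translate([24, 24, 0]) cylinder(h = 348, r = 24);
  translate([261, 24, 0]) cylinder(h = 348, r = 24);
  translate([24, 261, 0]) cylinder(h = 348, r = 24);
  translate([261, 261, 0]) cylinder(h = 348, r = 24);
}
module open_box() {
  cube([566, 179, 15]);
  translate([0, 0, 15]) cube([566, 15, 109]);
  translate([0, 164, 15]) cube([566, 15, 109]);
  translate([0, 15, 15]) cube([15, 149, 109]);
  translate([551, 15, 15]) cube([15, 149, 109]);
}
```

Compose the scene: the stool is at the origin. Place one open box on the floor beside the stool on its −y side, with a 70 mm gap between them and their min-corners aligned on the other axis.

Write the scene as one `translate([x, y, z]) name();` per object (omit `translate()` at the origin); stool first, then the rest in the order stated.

stool();
translate([0, -249, 0]) open_box();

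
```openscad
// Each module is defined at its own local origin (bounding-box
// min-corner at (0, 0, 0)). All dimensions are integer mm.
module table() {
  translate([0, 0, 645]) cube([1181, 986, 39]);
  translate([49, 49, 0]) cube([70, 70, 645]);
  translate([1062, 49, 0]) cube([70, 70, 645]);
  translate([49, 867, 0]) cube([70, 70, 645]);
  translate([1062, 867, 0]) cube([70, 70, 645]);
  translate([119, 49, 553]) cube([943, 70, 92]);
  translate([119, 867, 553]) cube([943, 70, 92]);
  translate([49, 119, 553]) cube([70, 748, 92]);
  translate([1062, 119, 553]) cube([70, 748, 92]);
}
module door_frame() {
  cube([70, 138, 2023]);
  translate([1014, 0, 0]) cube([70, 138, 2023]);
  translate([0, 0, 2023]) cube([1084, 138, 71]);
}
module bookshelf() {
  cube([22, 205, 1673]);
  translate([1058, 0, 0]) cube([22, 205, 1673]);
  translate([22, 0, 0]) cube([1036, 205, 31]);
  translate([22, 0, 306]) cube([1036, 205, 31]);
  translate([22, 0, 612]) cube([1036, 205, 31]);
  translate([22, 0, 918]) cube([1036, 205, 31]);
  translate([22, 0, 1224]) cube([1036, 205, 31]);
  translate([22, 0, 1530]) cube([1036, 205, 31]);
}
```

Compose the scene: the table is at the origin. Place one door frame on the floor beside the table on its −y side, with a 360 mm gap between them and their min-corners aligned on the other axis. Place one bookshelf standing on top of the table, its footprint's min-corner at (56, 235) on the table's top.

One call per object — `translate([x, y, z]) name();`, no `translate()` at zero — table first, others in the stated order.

table();
translate([0, -498, 0]) door_frame();
translate([56, 235, 684]) bookshelf();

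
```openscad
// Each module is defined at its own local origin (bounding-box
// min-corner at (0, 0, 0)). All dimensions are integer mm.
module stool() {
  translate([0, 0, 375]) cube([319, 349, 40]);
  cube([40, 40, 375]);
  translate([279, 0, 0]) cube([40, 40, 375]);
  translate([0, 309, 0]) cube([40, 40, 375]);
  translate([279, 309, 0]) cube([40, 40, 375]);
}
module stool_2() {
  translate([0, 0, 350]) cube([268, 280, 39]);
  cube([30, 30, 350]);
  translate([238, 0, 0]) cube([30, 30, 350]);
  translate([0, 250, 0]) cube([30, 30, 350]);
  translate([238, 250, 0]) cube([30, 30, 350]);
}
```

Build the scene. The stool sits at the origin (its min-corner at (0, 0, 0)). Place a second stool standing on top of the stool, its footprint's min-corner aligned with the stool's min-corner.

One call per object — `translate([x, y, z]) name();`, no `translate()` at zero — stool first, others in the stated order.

stool();
translate([0, 0, 415]) stool_2();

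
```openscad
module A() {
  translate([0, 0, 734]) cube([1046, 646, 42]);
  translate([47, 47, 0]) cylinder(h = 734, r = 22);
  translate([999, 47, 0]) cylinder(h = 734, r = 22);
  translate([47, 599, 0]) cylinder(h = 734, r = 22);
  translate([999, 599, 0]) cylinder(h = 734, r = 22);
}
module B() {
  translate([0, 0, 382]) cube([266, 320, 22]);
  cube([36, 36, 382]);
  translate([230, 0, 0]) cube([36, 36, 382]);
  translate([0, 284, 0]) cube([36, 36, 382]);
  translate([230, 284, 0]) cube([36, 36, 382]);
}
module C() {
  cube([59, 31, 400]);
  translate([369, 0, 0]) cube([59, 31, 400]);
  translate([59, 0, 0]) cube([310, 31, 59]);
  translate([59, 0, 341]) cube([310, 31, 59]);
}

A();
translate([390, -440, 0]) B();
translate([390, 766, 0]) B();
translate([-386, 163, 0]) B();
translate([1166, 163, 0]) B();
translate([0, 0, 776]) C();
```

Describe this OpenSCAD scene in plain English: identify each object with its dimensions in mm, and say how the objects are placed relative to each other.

A is a table: top 1046 mm (x) × 646 mm (y), 42 mm thick, upper face at z = 776 mm, on four round legs of 44 mm diameter, each leg's bounding box inset 25 mm from the nearest pair of top edges, running from z = 0 to the bottom of the top.

B is a four-legged stool. The seat is 266×320 mm, 22 mm thick, top at z = 404 mm. It stands on four square legs, each 36×36 mm in cross-section, from z = 0 to the seat underside, each flush with a corner of the seat.

C is a rectangular picture frame lying in the x–z plane (depth along y). The opening is 310 mm wide (x) by 282 mm tall (z), surrounded by a border 59 mm wide on all four sides. The frame is 31 mm deep and is made of two full-height vertical stiles with two horizontal rails fitted between them.

Four stools sit around the table at the −y, +y, −x, +x sides. The picture frame is on top of the table.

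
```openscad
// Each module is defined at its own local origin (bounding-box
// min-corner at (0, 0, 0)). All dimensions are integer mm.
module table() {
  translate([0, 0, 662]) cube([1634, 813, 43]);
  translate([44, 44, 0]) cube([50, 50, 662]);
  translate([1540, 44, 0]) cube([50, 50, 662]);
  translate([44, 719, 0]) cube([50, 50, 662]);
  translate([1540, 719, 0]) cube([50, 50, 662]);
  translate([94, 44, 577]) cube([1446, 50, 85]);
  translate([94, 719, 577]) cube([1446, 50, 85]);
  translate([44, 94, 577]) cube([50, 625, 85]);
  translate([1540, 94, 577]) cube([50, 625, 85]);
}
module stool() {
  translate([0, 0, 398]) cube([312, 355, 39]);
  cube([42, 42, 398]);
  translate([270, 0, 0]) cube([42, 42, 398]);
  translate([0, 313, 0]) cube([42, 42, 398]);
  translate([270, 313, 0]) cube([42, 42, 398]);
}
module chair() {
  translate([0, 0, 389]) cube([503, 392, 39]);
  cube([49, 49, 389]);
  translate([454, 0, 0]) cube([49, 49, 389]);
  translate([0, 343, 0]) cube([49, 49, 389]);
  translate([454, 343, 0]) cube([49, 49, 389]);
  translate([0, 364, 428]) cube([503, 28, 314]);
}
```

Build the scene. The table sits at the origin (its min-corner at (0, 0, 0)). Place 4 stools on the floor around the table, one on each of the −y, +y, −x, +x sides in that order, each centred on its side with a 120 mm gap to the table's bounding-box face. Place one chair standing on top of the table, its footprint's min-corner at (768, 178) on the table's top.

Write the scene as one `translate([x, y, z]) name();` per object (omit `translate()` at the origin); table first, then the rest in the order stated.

table();
translate([661, -475, 0]) stool();
translate([661, 933, 0]) stool();
translate([-432, 229, 0]) stool();
translate([1754, 229, 0]) stool();
translate([768, 178, 705]) chair();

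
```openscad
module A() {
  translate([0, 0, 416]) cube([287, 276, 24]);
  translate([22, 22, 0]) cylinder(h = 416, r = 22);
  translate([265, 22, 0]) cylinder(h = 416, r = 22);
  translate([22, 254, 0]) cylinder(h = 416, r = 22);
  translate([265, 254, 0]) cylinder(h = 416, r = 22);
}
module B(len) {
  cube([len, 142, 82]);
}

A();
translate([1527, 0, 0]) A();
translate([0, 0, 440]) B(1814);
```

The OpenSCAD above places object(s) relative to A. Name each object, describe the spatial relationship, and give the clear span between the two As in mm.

A is a stool. B is a beam. A beam spans the tops of two stools. The clear span between the two stools is 1240 mm.

Second stool starts at x = 1527; first ends at x = 287; clear span = 1527 − 287 = 1240 mm.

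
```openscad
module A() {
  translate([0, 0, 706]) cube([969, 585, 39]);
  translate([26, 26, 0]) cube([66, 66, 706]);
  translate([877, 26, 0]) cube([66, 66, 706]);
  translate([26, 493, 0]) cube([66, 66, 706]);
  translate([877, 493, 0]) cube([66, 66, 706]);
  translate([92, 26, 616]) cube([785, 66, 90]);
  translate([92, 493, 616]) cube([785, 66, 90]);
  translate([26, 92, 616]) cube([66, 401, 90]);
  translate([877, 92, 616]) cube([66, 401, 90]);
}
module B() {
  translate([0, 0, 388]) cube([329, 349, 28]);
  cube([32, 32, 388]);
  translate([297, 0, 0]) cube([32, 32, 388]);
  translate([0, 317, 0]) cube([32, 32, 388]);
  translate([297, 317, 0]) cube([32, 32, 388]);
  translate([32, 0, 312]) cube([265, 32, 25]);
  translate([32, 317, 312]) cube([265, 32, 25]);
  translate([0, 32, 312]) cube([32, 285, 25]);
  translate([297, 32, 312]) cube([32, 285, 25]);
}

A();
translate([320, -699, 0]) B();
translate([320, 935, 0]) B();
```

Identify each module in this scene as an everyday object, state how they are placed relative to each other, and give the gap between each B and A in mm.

Each stool's nearest face is 350 mm from the table's bounding box.

A is a table. B is a stool. Two stools sit around the table at the −y, +y sides. The gap between each stool and the table is 350 mm.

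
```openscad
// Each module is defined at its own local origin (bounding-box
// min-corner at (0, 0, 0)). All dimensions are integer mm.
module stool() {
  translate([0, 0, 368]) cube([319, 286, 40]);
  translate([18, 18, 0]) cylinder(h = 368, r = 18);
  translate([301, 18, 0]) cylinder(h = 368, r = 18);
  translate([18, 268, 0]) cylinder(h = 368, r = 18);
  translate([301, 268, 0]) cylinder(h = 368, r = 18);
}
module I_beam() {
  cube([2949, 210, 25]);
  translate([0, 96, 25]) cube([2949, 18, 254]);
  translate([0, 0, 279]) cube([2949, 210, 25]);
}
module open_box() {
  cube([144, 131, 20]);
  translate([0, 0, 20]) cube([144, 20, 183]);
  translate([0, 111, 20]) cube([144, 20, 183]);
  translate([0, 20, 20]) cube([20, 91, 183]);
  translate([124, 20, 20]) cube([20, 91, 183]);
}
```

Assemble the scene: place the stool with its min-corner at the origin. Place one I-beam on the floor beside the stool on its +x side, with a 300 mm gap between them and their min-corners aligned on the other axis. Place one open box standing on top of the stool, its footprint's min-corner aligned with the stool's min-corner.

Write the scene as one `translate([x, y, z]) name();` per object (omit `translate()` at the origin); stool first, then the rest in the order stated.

stool();
translate([619, 0, 0]) I_beam();
translate([0, 0, 408]) open_box();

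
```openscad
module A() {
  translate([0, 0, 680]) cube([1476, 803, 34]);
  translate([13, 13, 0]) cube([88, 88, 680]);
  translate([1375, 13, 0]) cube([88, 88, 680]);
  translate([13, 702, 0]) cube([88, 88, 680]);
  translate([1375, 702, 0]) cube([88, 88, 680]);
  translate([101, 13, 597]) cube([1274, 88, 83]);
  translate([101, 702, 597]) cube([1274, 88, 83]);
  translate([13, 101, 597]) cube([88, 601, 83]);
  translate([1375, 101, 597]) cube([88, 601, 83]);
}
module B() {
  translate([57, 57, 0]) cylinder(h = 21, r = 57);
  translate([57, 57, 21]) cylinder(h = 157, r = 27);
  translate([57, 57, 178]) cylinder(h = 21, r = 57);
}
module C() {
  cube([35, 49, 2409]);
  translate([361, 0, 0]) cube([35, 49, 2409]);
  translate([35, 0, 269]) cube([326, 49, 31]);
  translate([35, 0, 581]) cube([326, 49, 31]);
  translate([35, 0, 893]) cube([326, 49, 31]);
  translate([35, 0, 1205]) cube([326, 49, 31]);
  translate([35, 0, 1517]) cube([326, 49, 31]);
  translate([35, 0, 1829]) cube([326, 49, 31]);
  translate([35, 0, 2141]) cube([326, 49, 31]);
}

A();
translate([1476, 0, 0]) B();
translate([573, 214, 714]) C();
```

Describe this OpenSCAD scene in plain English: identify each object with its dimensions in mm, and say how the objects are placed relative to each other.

A is a table with a 1476×803 mm rectangular top, 34 mm thick, top surface at z = 714 mm, supported by four 88×88 mm square legs, each inset 13 mm from the nearest pair of top edges, running from the floor. Four apron rails, 88 mm thick and 83 mm tall, run between adjacent legs with their top edges flush with the underside of the top and their outer faces flush with the legs' outer faces.

B is a spool: two coaxial disc flanges of radius 57 mm and thickness 21 mm, joined by a core cylinder of radius 27 mm and height 157 mm. The lower flange rests on z = 0 and the three cylinders share a vertical axis.

C is a wooden ladder with two side rails of 35×49 mm section and 2409 mm height, set 396 mm apart overall. Between them run 7 rectangular rungs (49 mm deep, 31 mm thick), front faces flush with the rails' −y face. The bottom of the first rung is 269 mm above the floor and each subsequent rung is 312 mm higher than the one below.

The spool is against the table's +x side, with their −y faces flush. The ladder is on top of the table.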